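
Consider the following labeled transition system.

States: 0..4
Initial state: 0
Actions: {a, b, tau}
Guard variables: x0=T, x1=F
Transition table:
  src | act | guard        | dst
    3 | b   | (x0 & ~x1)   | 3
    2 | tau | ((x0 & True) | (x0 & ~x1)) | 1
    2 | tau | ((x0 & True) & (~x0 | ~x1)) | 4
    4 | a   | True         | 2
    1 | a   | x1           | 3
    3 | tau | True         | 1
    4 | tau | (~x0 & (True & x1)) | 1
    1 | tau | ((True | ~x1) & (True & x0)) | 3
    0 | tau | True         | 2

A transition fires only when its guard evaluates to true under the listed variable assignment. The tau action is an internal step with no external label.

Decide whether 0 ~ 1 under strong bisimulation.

Answer: NOT BISIMILAR

Working:
Compute ~ classes (split until stable):
  π0 = {{0,1,2,3,4}}
  π1 = {{0,1,2},{3},{4}}
  π2 = {{0},{1},{2},{3},{4}}
stable after 3 split(s): 5 block(s)
[0]={0}  [1]={1}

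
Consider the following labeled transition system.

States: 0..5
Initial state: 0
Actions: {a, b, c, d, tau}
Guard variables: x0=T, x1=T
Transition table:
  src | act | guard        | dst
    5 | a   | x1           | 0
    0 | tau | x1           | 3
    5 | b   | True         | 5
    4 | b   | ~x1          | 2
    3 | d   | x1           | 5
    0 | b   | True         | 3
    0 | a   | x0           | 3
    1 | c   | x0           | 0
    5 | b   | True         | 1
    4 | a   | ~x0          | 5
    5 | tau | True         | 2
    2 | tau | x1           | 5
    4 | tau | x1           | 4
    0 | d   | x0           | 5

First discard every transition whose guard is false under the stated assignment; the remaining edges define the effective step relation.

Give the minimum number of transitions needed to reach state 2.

BFS to 2:
  Layer 0: {0}
  Layer 1: {3,5}
  Layer 2: {1,2}
first hit 2 at d=2 via d·tau

Answer: 2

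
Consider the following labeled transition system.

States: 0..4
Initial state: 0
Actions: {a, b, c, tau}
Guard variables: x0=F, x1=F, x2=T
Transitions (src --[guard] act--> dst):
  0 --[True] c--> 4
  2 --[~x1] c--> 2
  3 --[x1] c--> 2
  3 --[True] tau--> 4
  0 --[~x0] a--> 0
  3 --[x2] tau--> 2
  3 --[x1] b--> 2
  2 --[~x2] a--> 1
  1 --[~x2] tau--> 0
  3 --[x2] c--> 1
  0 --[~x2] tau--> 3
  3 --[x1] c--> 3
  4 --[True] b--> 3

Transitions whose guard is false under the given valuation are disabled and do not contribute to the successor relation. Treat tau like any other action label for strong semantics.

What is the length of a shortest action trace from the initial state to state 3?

BFS to 3:
  depth 0: {0}
  depth 1: {4}
  depth 2: {3}
3 enters at depth 2; path c·b

Answer: 2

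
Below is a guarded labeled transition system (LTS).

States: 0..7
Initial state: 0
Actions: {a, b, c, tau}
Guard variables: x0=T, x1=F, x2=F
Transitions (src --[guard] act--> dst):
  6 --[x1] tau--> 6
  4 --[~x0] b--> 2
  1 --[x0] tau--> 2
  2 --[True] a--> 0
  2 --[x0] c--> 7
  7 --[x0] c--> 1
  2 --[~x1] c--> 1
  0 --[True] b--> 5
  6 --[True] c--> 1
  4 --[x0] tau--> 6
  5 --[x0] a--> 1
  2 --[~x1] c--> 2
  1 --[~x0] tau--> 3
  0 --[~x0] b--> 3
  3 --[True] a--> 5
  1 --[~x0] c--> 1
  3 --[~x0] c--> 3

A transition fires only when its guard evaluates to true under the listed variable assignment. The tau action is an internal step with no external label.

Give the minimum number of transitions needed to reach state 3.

Answer: UNREACHABLE

Analysis:
Layered search for 3:
  L0 = {0}
  L1 = {5}
  L2 = {1}
  L3 = {2}
  L4 = {7}
3 never appears.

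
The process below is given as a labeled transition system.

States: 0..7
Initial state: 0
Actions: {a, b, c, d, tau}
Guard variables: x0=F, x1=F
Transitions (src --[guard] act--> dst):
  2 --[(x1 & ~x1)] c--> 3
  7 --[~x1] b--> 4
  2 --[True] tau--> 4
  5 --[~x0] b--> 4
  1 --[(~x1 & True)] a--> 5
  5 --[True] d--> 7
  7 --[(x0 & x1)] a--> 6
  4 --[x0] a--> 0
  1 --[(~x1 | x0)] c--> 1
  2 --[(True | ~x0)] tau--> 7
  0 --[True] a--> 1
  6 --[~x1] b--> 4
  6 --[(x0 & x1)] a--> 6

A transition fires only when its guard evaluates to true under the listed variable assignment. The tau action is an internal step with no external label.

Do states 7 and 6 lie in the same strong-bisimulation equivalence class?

Bisimulation quotient by refinement:
  round 0: {{0,1,2,3,4,5,6,7}}
  round 1: {{0},{1},{2},{3,4},{5},{6,7}}
6 equivalence class(es) (converged in 2)
7∈{6,7}, 6∈{6,7}

Answer: BISIMILAR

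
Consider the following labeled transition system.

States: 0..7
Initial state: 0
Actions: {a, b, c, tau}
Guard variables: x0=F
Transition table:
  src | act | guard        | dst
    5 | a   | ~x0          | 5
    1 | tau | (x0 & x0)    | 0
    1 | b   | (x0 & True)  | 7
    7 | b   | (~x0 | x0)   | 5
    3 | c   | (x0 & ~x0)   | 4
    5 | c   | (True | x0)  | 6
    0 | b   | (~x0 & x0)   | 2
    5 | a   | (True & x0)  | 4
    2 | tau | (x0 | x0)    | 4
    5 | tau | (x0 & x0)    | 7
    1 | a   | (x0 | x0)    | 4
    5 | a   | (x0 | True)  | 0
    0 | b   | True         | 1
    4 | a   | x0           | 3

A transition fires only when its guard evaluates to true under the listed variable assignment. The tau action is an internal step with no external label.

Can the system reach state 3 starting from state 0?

5 transition(s) survive guard evaluation.
depth 0: {0}
depth 1: {1}  now seen {0,1}
Reach set: {0,1}

Answer: UNREACHABLE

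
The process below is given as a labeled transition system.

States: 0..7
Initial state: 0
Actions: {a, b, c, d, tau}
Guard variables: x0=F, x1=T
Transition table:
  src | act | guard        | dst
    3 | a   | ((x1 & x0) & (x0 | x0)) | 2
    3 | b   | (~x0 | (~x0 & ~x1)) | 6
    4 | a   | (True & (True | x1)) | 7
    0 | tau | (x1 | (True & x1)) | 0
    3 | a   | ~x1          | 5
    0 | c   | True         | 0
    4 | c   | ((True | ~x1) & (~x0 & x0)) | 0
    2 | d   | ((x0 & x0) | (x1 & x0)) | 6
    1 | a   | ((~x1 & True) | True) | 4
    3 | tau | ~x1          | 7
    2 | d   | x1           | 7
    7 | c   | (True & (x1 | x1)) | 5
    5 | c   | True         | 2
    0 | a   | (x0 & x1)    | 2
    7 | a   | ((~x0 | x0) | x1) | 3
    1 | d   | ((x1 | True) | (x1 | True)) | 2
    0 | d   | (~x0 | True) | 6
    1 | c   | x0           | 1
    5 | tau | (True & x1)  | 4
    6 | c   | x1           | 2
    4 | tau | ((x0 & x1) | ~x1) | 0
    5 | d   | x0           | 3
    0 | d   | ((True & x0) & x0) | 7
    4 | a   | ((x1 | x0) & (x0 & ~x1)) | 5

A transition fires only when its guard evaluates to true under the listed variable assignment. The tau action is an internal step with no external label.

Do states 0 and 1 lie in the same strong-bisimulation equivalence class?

Answer: NOT BISIMILAR

Trace:
Refine partition for ~:
  π0 = {{0,1,2,3,4,5,6,7}}
  π1 = {{0},{1},{2},{3},{4},{5},{6},{7}}
8 equivalence class(es) (converged in 2)
0∈{0}, 1∈{1}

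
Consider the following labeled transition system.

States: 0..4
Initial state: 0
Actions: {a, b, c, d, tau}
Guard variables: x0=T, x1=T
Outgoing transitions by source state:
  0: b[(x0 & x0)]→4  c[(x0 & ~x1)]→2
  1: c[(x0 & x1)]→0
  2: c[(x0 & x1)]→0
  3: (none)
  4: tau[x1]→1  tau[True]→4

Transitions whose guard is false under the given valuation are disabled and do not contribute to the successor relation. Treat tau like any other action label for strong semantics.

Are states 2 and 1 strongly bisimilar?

Answer: BISIMILAR

Working:
Bisimulation quotient by refinement:
  round 0: {{0,1,2,3,4}}
  round 1: {{0},{1,2},{3},{4}}
4 equivalence class(es) (converged in 2)
2∈{1,2}, 1∈{1,2}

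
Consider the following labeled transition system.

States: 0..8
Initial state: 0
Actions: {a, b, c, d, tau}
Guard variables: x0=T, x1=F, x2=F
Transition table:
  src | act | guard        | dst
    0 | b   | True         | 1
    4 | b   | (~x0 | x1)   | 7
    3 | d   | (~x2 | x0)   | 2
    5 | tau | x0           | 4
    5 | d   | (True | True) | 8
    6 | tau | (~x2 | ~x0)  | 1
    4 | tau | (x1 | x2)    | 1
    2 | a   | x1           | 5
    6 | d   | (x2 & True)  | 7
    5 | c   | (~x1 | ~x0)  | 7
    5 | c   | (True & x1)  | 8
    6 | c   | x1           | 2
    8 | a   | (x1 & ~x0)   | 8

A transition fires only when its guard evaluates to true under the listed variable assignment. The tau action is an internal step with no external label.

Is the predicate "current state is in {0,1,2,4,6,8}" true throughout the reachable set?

Answer: INVARIANT HOLDS

Working:
Allowed set {0,1,2,4,6,8}
R = {0,1}
  0: safe
  1: safe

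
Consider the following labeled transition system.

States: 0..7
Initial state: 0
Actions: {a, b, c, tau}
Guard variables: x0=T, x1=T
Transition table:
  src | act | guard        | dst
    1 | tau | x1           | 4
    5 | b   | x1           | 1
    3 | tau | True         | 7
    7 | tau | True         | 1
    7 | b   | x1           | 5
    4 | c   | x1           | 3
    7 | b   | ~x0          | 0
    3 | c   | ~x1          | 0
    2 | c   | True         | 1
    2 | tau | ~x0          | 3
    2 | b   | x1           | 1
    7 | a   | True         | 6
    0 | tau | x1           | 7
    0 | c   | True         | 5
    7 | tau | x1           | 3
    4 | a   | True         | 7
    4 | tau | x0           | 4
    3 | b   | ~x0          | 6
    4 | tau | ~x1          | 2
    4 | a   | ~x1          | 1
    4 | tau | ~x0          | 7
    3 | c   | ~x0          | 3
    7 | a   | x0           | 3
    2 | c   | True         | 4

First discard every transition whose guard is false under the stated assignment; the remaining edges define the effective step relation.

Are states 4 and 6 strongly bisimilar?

Compute ~ classes (split until stable):
  π0 = {{0,1,2,3,4,5,6,7}}
  π1 = {{0},{1,3},{2},{4},{5},{6},{7}}
  π2 = {{0},{1},{2},{3},{4},{5},{6},{7}}
stable after 3 split(s): 8 block(s)
[4]={4}  [6]={6}

Answer: NOT BISIMILAR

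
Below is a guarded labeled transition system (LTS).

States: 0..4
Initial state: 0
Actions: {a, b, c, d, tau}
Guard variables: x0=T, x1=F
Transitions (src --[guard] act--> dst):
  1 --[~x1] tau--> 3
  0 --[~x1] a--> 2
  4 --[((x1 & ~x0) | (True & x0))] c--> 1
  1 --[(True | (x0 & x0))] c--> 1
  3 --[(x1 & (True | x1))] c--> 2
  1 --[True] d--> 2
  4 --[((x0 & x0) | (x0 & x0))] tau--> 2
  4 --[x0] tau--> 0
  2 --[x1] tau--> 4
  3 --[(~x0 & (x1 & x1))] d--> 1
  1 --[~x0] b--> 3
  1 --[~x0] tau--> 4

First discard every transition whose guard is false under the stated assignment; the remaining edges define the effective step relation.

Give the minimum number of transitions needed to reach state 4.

BFS to 4:
  depth 0: {0}
  depth 1: {2}
4 never appears.

Answer: UNREACHABLE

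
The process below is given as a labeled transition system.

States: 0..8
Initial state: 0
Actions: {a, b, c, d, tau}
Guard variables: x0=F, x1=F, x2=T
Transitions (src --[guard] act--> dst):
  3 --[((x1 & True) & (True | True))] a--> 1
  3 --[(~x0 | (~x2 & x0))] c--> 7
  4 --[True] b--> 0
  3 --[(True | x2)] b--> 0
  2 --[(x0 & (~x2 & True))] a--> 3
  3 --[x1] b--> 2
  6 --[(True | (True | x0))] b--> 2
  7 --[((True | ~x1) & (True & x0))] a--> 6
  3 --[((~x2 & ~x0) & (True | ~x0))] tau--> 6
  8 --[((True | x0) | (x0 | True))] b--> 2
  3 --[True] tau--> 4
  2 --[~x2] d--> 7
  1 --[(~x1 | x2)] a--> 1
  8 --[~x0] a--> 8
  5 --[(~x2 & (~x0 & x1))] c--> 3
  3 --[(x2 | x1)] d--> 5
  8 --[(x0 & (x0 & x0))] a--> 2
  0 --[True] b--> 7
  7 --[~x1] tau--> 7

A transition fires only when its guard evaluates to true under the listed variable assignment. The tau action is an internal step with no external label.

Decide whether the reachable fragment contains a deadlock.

Reachable = {0,7}
  0: b→7  [1 exit(s)]
  7: tau→7  [1 exit(s)]

Answer: DEADLOCK-FREE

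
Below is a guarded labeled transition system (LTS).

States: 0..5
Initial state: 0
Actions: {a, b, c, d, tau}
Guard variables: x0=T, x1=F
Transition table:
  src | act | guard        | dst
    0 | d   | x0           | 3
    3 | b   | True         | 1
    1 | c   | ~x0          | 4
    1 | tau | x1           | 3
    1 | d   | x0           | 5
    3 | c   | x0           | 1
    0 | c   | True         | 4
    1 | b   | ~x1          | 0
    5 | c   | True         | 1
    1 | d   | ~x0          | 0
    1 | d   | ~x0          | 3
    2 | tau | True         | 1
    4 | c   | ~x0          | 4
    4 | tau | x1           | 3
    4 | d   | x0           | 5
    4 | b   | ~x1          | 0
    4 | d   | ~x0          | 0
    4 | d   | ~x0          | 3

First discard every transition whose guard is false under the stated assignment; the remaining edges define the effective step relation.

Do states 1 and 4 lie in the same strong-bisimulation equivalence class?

Answer: BISIMILAR

Working:
Compute ~ classes (split until stable):
  P[0] = {{0,1,2,3,4,5}}
  P[1] = {{0},{1,4},{2},{3},{5}}
Fixed point at round 2; 5 class(es).
1∈{1,4}, 4∈{1,4}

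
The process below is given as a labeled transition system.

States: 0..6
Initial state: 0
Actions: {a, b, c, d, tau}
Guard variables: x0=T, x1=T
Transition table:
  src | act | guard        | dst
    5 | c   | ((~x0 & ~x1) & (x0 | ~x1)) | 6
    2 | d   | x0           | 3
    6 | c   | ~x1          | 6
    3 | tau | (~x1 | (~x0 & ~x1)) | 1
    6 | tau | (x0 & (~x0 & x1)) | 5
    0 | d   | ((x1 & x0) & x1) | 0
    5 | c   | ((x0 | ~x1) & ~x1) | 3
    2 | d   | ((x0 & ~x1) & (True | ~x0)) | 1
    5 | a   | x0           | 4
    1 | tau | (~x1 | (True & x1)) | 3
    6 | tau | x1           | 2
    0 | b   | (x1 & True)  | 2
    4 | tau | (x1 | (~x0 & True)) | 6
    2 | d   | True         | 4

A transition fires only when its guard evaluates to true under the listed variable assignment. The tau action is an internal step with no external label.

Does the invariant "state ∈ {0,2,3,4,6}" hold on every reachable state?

Inv-set: {0,2,3,4,6}
R = {0,2,3,4,6}
  0: safe
  2: safe
  3: safe
  4: safe
  6: safe

Answer: INVARIANT HOLDS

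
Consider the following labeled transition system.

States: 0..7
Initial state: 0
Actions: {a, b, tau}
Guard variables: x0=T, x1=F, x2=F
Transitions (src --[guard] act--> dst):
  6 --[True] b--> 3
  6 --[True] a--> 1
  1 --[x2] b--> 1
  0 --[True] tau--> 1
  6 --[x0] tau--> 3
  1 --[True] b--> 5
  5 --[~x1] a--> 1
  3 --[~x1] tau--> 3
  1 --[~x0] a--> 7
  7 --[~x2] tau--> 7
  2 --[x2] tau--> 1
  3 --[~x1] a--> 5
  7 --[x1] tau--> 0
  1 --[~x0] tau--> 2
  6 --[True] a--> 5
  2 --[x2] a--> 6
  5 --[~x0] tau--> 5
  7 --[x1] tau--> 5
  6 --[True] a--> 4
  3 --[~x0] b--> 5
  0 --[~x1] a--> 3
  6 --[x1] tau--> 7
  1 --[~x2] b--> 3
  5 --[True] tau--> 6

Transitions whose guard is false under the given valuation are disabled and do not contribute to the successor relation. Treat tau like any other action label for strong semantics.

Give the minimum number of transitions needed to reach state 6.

Breadth-first toward 6:
  L0 = {0}
  L1 = {1,3}
  L2 = {5}
  L3 = {6}
depth(6)=3, e.g. a·a·tau

Answer: 3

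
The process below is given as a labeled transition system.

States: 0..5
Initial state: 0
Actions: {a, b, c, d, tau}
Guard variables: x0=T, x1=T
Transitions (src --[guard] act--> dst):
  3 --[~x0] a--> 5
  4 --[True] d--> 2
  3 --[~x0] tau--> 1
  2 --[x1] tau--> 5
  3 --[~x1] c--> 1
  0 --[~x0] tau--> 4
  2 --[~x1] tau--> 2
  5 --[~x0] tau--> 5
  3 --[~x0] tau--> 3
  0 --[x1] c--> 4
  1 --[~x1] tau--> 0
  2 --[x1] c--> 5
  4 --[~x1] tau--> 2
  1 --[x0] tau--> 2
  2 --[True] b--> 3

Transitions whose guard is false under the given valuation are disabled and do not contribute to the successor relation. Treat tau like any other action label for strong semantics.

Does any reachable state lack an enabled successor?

R = {0,2,3,4,5}
  0: c→4  [deg 1]
  2: b→3  c→5  tau→5  [deg 3]
  3: ∅  [deadlock]
  4: d→2  [deg 1]
  5: ∅  [deadlock]
trace reaching 3: c·d·b

Answer: DEADLOCK at state 3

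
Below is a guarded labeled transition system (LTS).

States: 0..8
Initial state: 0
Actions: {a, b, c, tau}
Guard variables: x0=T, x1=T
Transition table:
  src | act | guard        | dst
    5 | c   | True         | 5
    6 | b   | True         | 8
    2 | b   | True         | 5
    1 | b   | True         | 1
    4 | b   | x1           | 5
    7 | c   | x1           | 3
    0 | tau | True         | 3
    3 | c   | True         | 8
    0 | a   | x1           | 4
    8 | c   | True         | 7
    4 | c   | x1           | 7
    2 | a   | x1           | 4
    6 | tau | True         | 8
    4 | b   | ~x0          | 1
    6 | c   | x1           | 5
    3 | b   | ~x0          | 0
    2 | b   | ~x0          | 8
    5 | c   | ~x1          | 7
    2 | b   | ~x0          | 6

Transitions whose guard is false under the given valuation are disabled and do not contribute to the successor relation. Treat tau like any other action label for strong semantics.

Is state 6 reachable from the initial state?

Answer: UNREACHABLE

Trace:
After dropping false guards: 14 live edges.
L0 = {0}
L1 = {3,4}  total {0,3,4}
L2 = {5,7,8}  total {0,3,4,5,7,8}
Reachable = {0,3,4,5,7,8}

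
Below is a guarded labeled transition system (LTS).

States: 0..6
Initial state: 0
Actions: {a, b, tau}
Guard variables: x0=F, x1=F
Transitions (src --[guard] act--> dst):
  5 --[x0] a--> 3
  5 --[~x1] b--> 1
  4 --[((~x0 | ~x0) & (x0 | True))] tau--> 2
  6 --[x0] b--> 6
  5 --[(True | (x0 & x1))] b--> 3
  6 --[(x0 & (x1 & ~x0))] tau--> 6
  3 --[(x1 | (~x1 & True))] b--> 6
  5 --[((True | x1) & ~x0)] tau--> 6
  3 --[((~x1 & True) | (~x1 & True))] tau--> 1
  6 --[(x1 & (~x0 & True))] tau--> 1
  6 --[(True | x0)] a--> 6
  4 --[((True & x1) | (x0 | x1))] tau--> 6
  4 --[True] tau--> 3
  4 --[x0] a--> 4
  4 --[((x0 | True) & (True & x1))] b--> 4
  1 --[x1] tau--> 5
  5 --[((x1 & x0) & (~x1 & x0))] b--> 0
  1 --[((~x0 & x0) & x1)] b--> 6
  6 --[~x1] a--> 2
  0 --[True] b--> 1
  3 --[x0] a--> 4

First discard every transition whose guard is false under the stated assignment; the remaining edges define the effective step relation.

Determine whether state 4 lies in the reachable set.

Answer: UNREACHABLE

Analysis:
10 transition(s) survive guard evaluation.
L0 = {0}
L1 = {1}  now seen {0,1}
Reach set: {0,1}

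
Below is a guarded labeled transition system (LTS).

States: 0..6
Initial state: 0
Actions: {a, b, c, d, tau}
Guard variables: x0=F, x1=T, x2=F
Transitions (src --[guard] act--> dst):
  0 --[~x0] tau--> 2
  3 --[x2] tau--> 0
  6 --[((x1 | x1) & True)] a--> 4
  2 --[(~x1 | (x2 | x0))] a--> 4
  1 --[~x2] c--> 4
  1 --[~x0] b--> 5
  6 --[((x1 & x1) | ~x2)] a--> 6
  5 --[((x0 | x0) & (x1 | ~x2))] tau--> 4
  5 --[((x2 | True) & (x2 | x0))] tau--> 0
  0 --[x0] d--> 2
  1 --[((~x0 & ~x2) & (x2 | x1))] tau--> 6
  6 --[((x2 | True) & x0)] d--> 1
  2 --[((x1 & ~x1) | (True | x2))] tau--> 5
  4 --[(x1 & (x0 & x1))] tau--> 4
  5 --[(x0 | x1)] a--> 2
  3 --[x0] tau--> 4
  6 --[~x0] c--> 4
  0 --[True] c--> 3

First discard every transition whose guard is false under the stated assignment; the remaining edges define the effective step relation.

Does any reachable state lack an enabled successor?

Reach set: {0,2,3,5}
  0: c→3  tau→2  [deg 2]
  2: tau→5  [deg 1]
  3: ∅  [no exit]
  5: a→2  [deg 1]
trace reaching 3: c

Answer: DEADLOCK at state 3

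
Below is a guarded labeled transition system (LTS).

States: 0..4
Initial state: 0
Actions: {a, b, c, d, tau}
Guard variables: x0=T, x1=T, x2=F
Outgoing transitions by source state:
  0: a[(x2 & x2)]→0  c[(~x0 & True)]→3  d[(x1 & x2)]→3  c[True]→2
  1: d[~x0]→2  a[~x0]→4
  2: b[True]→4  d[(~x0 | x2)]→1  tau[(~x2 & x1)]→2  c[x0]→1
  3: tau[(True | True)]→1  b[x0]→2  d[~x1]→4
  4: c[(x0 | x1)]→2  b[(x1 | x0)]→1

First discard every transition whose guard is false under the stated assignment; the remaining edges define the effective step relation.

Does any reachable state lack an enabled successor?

Answer: DEADLOCK at state 1

Analysis:
Reach set: {0,1,2,4}
  0: c→2  [1 exit(s)]
  1: ∅  [no exit]
  2: b→4  c→1  tau→2  [3 exit(s)]
  4: b→1  c→2  [2 exit(s)]
witness 1: c·c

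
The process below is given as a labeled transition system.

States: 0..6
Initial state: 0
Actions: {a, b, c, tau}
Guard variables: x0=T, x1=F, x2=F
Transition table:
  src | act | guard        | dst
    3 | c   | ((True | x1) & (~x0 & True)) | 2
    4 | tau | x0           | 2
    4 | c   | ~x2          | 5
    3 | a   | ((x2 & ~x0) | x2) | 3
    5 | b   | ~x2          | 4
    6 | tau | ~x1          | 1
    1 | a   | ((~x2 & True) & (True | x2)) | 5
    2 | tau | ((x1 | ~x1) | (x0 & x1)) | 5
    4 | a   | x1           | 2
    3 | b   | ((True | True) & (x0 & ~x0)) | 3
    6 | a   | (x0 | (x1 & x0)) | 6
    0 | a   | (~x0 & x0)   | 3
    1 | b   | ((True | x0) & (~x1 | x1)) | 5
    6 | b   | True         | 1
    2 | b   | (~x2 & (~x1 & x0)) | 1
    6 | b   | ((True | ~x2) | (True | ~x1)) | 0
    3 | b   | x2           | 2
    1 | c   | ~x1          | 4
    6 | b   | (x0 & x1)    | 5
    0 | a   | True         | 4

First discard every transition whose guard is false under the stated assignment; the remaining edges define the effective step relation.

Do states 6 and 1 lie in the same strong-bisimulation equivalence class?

Refine partition for ~:
  π0 = {{0,1,2,3,4,5,6}}
  π1 = {{0},{1},{2},{3},{4},{5},{6}}
Fixed point at round 2; 7 class(es).
[6]={6}  [1]={1}

Answer: NOT BISIMILAR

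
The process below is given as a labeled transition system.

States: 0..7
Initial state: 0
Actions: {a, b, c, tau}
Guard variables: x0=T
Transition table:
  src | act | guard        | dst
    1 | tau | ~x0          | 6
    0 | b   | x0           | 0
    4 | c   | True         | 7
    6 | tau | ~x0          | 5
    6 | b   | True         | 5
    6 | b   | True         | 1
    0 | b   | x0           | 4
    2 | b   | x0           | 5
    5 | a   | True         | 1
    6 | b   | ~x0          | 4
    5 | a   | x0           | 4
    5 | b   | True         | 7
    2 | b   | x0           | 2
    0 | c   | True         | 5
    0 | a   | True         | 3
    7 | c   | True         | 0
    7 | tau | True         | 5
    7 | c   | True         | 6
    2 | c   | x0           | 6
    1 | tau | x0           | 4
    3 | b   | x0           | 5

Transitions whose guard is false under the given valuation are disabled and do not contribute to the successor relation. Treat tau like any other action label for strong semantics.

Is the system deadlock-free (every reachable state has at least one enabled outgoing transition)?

Answer: DEADLOCK-FREE

Analysis:
Reachable = {0,1,3,4,5,6,7}
  0: a→3  b→0  b→4  c→5  [4 out]
  1: tau→4  [1 out]
  3: b→5  [1 out]
  4: c→7  [1 out]
  5: a→1  a→4  b→7  [3 out]
  6: b→1  b→5  [2 out]
  7: c→0  c→6  tau→5  [3 out]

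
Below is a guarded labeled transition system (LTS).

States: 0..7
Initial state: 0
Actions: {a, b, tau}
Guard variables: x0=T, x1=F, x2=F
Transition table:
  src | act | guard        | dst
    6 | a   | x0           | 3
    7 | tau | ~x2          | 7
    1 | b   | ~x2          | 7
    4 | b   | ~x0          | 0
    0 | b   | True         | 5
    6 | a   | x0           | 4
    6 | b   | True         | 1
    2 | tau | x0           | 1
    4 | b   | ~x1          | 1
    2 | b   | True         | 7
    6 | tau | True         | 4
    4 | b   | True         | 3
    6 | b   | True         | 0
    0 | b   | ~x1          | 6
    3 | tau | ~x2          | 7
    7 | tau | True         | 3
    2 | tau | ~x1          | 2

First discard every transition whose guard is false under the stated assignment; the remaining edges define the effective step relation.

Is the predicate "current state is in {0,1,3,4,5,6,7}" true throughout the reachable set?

Inv-set: {0,1,3,4,5,6,7}
Reach set: {0,1,3,4,5,6,7}
  0: safe
  1: safe
  3: safe
  4: safe
  5: safe
  6: safe
  7: safe

Answer: INVARIANT HOLDS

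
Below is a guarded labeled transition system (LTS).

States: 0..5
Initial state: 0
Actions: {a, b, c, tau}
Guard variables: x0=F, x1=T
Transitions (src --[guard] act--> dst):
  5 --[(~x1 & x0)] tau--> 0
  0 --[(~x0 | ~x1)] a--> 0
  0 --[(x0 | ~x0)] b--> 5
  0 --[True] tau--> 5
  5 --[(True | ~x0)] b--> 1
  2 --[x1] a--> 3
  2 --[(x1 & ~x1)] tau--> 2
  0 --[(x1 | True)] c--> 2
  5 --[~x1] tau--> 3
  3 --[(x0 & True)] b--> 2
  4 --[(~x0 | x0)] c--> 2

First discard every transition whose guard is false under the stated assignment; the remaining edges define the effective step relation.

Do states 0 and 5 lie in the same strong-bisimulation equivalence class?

Answer: NOT BISIMILAR

Analysis:
Compute ~ classes (split until stable):
  P[0] = {{0,1,2,3,4,5}}
  P[1] = {{0},{1,3},{2},{4},{5}}
5 equivalence class(es) (converged in 2)
0∈{0}, 5∈{5}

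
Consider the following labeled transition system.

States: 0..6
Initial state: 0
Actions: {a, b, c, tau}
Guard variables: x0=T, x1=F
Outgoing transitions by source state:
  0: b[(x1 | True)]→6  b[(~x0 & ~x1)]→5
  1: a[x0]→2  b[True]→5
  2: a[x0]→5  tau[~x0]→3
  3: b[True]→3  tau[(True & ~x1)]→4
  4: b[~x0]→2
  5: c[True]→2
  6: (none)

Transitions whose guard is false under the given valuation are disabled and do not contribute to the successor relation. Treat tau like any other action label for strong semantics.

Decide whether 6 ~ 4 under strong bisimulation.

Answer: BISIMILAR

Trace:
Bisimulation quotient by refinement:
  π0 = {{0,1,2,3,4,5,6}}
  π1 = {{0},{1},{2},{3},{4,6},{5}}
stable after 2 split(s): 6 block(s)
class of 6: {4,6}; class of 4: {4,6}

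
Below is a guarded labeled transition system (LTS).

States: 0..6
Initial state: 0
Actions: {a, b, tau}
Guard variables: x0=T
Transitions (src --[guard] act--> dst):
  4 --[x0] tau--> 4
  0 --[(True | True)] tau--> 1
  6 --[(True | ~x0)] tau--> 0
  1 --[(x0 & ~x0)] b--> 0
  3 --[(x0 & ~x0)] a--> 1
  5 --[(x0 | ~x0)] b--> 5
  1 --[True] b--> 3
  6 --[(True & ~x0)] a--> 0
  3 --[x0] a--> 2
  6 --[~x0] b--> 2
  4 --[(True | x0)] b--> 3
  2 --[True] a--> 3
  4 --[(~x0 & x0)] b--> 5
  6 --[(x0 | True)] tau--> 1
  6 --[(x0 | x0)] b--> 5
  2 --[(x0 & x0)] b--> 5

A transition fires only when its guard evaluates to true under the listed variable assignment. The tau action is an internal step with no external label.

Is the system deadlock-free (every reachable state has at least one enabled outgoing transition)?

R = {0,1,2,3,5}
  0: tau→1  [deg 1]
  1: b→3  [deg 1]
  2: a→3  b→5  [deg 2]
  3: a→2  [deg 1]
  5: b→5  [deg 1]

Answer: DEADLOCK-FREE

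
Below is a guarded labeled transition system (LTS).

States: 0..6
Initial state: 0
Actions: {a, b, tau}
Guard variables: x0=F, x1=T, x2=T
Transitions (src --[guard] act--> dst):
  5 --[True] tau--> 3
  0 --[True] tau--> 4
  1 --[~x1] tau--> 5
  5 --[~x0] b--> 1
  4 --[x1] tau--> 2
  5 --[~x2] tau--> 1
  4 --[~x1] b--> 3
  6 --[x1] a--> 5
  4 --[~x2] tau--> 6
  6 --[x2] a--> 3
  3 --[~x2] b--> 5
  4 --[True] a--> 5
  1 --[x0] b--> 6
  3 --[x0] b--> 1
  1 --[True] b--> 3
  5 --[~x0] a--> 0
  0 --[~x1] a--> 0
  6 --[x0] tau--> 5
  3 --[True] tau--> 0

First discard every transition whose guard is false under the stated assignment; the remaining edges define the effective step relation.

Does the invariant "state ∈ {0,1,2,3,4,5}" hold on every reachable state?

Allowed set {0,1,2,3,4,5}
Reach set: {0,1,2,3,4,5}
  0: safe
  1: safe
  2: safe
  3: safe
  4: safe
  5: safe

Answer: INVARIANT HOLDS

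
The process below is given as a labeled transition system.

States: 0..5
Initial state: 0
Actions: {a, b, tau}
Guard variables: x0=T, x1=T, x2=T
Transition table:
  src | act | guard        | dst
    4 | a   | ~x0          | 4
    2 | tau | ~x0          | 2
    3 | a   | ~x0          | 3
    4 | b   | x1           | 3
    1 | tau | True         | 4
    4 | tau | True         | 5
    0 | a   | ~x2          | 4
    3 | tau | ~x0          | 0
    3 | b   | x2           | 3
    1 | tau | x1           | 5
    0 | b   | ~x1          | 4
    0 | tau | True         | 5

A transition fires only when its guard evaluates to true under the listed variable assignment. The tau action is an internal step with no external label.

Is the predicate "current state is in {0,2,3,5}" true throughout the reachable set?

Allowed set {0,2,3,5}
R = {0,5}
  0: safe
  5: safe

Answer: INVARIANT HOLDS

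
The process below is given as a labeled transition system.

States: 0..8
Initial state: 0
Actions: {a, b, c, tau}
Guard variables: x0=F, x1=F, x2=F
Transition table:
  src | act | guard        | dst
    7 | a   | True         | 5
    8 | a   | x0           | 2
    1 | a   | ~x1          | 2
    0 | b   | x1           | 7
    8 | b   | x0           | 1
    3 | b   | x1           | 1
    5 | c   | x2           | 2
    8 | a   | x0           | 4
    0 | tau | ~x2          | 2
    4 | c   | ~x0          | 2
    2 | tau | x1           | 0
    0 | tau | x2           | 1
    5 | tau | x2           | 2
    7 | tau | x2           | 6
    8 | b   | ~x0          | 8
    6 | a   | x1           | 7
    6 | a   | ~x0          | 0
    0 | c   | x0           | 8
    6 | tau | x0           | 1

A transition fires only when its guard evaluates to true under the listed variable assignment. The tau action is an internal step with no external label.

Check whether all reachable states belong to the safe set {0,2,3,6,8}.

Safe = {0,2,3,6,8}
Reach set: {0,2}
  0: safe
  2: safe

Answer: INVARIANT HOLDS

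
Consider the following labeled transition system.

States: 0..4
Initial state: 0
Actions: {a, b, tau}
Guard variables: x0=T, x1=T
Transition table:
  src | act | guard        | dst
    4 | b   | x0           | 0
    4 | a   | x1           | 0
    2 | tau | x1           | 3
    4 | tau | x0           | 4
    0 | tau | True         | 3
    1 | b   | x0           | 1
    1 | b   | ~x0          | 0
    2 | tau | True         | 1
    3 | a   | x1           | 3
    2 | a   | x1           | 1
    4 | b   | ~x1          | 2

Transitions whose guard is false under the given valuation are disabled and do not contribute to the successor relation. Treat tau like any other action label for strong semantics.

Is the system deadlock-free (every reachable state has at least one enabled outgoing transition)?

Answer: DEADLOCK-FREE

Analysis:
Reach set: {0,3}
  0: tau→3  [deg 1]
  3: a→3  [deg 1]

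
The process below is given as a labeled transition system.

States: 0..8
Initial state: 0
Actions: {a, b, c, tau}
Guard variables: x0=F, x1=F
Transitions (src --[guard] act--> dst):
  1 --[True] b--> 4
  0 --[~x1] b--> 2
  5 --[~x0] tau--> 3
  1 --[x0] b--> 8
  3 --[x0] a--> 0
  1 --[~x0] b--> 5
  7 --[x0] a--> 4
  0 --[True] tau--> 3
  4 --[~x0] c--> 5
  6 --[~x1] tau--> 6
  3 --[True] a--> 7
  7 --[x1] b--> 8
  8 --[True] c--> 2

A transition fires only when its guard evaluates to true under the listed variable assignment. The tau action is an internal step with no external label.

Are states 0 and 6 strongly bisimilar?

Refine partition for ~:
  P[0] = {{0,1,2,3,4,5,6,7,8}}
  P[1] = {{0},{1},{2,7},{3},{4,8},{5,6}}
  P[2] = {{0},{1},{2,7},{3},{4},{5},{6},{8}}
8 equivalence class(es) (converged in 3)
0∈{0}, 6∈{6}

Answer: NOT BISIMILAR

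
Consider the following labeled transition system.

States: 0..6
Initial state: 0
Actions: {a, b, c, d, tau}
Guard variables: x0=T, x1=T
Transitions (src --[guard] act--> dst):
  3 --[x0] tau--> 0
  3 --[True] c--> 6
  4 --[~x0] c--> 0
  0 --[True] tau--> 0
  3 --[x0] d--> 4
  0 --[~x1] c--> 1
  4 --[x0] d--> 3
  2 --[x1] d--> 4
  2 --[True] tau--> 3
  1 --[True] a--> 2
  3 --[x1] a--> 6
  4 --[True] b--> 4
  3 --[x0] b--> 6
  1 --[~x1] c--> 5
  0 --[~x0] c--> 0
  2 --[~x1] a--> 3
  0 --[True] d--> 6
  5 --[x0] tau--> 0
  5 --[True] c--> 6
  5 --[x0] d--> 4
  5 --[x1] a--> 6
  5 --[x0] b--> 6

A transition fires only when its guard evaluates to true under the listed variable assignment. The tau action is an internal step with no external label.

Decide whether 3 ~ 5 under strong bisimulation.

Bisimulation quotient by refinement:
  P[0] = {{0,1,2,3,4,5,6}}
  P[1] = {{0,2},{1},{3,5},{4},{6}}
  P[2] = {{0},{1},{2},{3,5},{4},{6}}
stable after 3 split(s): 6 block(s)
3∈{3,5}, 5∈{3,5}

Answer: BISIMILAR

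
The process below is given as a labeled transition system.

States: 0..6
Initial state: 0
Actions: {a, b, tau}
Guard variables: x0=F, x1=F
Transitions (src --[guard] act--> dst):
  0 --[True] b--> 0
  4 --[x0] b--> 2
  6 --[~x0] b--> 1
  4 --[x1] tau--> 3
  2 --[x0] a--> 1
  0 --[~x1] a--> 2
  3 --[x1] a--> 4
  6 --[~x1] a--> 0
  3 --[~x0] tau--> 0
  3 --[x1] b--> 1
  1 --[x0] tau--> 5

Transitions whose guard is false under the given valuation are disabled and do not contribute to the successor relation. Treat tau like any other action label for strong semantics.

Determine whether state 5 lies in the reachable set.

Answer: UNREACHABLE

Trace:
5 transition(s) survive guard evaluation.
Layer 0: {0}
Layer 1: {2}  total {0,2}
R = {0,2}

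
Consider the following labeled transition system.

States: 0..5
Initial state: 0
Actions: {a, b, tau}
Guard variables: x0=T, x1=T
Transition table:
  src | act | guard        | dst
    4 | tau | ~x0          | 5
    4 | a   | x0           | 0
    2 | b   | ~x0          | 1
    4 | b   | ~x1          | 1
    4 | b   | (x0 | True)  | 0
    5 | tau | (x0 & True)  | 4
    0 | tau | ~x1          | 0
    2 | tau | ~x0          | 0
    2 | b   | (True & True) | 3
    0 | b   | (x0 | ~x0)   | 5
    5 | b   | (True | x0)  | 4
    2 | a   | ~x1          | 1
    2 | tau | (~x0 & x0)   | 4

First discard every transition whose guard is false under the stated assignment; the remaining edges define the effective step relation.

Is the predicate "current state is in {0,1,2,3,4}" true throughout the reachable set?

Allowed set {0,1,2,3,4}
R = {0,4,5}
  0: ✓
  4: ✓
  5: ✗ unsafe
counterexample path to 5: b

Answer: INVARIANT VIOLATED at state 5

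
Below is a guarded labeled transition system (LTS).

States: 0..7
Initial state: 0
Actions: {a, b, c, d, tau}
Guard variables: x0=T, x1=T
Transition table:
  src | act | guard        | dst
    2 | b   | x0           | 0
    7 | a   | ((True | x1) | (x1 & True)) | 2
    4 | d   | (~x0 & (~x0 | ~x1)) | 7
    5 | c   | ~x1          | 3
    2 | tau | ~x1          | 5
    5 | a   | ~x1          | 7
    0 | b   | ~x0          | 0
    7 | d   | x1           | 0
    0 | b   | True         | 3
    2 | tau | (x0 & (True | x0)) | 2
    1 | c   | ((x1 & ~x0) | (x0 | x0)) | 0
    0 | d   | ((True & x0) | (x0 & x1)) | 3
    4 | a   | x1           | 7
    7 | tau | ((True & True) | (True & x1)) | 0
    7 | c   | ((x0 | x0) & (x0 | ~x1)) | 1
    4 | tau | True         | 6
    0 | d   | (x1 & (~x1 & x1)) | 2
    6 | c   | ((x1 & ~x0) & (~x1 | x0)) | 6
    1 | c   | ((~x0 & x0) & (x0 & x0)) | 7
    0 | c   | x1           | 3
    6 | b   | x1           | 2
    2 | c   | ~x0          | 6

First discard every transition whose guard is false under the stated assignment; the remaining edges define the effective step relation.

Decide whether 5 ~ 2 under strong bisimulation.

Refine partition for ~:
  π0 = {{0,1,2,3,4,5,6,7}}
  π1 = {{0},{1},{2},{3,5},{4},{6},{7}}
7 equivalence class(es) (converged in 2)
5∈{3,5}, 2∈{2}

Answer: NOT BISIMILAR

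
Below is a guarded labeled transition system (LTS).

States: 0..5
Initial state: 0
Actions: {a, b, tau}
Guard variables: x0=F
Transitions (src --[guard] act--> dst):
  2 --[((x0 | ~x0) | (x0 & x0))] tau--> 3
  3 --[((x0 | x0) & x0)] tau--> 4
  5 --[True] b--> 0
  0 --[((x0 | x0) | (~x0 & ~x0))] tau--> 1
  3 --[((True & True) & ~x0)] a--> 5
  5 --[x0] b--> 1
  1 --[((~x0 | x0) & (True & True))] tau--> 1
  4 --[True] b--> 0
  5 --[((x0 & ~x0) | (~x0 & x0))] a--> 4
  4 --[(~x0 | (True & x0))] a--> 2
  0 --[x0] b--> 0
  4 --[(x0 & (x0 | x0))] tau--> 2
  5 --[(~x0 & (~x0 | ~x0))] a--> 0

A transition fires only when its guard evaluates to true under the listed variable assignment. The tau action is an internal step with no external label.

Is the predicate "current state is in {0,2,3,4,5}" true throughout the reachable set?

Answer: INVARIANT VIOLATED at state 1

Analysis:
Safe = {0,2,3,4,5}
Reach set: {0,1}
  0: safe
  1: VIOLATES
counterexample path to 1: tau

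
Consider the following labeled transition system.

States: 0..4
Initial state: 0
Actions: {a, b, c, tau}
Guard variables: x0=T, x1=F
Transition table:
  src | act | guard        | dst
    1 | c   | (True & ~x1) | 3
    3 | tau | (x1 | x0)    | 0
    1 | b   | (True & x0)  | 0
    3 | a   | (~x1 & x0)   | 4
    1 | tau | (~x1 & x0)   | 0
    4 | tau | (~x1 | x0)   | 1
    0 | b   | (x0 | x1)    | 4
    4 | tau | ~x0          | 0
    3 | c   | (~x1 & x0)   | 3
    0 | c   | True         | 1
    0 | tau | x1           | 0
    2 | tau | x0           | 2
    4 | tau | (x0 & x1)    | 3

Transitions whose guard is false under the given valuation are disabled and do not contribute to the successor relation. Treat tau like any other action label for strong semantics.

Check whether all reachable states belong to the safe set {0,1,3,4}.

Allowed set {0,1,3,4}
Reach set: {0,1,3,4}
  0: ✓
  1: ✓
  3: ✓
  4: ✓

Answer: INVARIANT HOLDS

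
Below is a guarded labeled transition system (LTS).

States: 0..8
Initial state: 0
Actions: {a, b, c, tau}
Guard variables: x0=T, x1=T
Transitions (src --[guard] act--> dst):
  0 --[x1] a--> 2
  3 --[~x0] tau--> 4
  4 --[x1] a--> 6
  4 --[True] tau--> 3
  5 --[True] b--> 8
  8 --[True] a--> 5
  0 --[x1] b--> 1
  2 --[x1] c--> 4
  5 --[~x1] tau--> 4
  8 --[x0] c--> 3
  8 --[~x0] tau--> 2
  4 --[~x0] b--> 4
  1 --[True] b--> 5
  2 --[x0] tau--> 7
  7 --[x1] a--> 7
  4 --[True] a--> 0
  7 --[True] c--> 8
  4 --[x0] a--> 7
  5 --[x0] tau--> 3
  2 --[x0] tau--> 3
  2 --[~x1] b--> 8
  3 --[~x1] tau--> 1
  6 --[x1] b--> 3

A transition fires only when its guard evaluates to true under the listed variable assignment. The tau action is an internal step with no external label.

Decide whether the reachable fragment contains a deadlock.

Answer: DEADLOCK at state 3

Analysis:
Reachable = {0,1,2,3,4,5,6,7,8}
  0: a→2  b→1  [2 out]
  1: b→5  [1 out]
  2: c→4  tau→3  tau→7  [3 out]
  3: ∅  [STUCK]
  4: a→0  a→6  a→7  tau→3  [4 out]
  5: b→8  tau→3  [2 out]
  6: b→3  [1 out]
  7: a→7  c→8  [2 out]
  8: a→5  c→3  [2 out]
trace reaching 3: a·tau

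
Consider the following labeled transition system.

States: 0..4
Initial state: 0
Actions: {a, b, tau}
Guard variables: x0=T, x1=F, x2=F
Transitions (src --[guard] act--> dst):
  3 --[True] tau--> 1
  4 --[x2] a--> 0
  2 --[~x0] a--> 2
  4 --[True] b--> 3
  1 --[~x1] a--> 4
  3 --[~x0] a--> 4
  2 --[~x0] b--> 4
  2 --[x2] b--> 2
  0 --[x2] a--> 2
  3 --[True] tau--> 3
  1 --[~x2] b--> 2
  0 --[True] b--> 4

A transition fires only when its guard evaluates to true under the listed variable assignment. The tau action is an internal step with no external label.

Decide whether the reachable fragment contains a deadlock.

Answer: DEADLOCK at state 2

Trace:
Reach set: {0,1,2,3,4}
  0: b→4  [1 exit(s)]
  1: a→4  b→2  [2 exit(s)]
  2: ∅  [deadlock]
  3: tau→1  tau→3  [2 exit(s)]
  4: b→3  [1 exit(s)]
trace reaching 2: b·b·tau·b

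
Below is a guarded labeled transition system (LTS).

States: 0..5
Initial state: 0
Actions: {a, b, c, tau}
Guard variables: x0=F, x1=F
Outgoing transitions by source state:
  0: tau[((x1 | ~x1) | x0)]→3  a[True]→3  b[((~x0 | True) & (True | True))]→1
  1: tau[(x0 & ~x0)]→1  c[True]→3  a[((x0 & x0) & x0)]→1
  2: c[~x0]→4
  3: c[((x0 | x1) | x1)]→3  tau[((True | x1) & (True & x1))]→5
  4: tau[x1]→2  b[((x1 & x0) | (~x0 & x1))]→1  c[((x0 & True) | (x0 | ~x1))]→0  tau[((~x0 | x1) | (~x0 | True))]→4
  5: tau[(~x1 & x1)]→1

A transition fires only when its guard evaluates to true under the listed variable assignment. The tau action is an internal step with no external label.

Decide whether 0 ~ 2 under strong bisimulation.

Refine partition for ~:
  round 0: {{0,1,2,3,4,5}}
  round 1: {{0},{1,2},{3,5},{4}}
  round 2: {{0},{1},{2},{3,5},{4}}
Fixed point at round 3; 5 class(es).
class of 0: {0}; class of 2: {2}

Answer: NOT BISIMILAR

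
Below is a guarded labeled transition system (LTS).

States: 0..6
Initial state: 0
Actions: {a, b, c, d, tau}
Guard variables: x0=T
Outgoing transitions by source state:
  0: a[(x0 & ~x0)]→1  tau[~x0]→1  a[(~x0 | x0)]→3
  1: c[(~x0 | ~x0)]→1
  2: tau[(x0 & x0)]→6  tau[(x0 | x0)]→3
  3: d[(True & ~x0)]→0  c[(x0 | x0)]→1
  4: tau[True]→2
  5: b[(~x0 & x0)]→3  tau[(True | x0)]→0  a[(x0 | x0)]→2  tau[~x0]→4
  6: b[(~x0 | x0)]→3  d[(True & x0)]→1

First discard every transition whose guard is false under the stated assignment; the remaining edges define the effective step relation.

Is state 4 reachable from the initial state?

Answer: UNREACHABLE

Analysis:
After dropping false guards: 9 live edges.
depth 0: {0}
depth 1: {3}  cumulative {0,3}
depth 2: {1}  cumulative {0,1,3}
R = {0,1,3}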